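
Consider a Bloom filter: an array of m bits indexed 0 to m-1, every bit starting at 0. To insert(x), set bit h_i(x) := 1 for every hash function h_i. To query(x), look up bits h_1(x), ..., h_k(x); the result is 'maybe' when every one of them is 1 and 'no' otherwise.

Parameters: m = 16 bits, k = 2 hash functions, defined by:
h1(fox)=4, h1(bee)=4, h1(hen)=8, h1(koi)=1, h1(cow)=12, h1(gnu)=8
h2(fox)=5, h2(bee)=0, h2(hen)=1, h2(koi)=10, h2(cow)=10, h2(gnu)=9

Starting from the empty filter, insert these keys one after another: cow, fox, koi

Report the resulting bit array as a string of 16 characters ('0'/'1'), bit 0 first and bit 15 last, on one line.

Answer: 0100110000101000

Derivation:
Start: bits=0000000000000000
After insert 'cow': sets bits 10 12 -> bits=0000000000101000
After insert 'fox': sets bits 4 5 -> bits=0000110000101000
After insert 'koi': sets bits 1 10 -> bits=0100110000101000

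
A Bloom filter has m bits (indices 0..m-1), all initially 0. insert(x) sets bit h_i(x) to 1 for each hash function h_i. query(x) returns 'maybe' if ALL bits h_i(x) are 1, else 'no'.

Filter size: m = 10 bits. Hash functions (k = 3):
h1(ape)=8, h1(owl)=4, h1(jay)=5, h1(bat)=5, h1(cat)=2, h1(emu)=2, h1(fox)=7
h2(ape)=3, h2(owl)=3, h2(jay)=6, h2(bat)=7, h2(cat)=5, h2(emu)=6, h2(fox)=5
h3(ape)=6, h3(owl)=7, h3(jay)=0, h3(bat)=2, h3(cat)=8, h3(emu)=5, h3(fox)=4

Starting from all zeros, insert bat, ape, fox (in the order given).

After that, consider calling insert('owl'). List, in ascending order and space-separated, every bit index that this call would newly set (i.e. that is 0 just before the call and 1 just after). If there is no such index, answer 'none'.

Start: bits=0000000000
After insert 'bat': sets bits 2 5 7 -> bits=0010010100
After insert 'ape': sets bits 3 6 8 -> bits=0011011110
After insert 'fox': sets bits 4 5 7 -> bits=0011111110
insert 'owl' would touch bits 3 4 7; currently bit3=1, bit4=1, bit7=1
Bits that are 0 among those (would change 0->1): none

Answer: none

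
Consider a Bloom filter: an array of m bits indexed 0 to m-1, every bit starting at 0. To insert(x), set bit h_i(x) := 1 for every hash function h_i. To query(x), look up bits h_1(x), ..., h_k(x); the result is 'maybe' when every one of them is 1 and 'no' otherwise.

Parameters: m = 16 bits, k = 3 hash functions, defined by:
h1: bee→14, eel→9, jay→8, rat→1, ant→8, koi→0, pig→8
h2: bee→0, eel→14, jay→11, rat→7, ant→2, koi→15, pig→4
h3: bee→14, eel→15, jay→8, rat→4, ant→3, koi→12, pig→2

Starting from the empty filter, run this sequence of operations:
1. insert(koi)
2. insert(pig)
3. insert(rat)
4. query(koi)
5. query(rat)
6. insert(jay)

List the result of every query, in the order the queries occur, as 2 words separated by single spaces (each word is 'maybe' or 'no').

Answer: maybe maybe

Derivation:
Start: bits=0000000000000000
Op 1: insert koi -> sets bits 0 12 15 -> bits=1000000000001001
Op 2: insert pig -> sets bits 2 4 8 -> bits=1010100010001001
Op 3: insert rat -> sets bits 1 4 7 -> bits=1110100110001001
Op 4: query koi -> checks bit0=1, bit12=1, bit15=1 (all 1) -> maybe
Op 5: query rat -> checks bit1=1, bit4=1, bit7=1 (all 1) -> maybe
Op 6: insert jay -> sets bits 8 11 -> bits=1110100110011001
Query results in order: maybe maybe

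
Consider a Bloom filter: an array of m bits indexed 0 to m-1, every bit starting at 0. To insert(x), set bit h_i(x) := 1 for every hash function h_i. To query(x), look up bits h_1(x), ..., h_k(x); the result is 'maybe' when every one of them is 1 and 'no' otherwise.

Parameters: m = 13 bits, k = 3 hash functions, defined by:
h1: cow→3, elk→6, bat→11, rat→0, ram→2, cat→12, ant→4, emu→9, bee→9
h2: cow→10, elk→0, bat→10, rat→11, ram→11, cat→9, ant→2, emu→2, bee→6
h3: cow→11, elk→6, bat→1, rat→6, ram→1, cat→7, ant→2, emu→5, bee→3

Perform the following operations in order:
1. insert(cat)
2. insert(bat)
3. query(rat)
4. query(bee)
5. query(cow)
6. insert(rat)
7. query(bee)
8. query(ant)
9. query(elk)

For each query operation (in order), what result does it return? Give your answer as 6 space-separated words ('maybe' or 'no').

Start: bits=0000000000000
Op 1: insert cat -> sets bits 7 9 12 -> bits=0000000101001
Op 2: insert bat -> sets bits 1 10 11 -> bits=0100000101111
Op 3: query rat -> checks bit0=0, bit6=0, bit11=1 (has a 0) -> no
Op 4: query bee -> checks bit3=0, bit6=0, bit9=1 (has a 0) -> no
Op 5: query cow -> checks bit3=0, bit10=1, bit11=1 (has a 0) -> no
Op 6: insert rat -> sets bits 0 6 11 -> bits=1100001101111
Op 7: query bee -> checks bit3=0, bit6=1, bit9=1 (has a 0) -> no
Op 8: query ant -> checks bit2=0, bit4=0 (has a 0) -> no
Op 9: query elk -> checks bit0=1, bit6=1 (all 1) -> maybe
Query results in order: no no no no no maybe

Answer: no no no no no maybe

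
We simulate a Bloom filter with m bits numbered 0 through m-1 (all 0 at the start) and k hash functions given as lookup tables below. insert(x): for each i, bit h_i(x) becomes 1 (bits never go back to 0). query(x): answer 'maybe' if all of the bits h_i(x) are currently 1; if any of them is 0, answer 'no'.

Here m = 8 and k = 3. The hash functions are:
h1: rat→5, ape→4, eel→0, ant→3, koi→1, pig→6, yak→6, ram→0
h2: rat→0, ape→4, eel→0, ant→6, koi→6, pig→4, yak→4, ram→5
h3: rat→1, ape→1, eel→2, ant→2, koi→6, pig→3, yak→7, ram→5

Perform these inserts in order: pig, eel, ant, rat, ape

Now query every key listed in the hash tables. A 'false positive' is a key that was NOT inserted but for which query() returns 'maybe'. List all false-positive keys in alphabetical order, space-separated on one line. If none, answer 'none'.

Start: bits=00000000
After insert 'pig': sets bits 3 4 6 -> bits=00011010
After insert 'eel': sets bits 0 2 -> bits=10111010
After insert 'ant': sets bits 2 3 6 -> bits=10111010
After insert 'rat': sets bits 0 1 5 -> bits=11111110
After insert 'ape': sets bits 1 4 -> bits=11111110
Not inserted: koi ram yak — query each against bits=11111110:
query koi: checks bit1=1, bit6=1 (all 1) -> maybe => FALSE POSITIVE
query ram: checks bit0=1, bit5=1 (all 1) -> maybe => FALSE POSITIVE
query yak: checks bit4=1, bit6=1, bit7=0 (has a 0) -> no => not a false positive
False positives (alphabetical): koi ram

Answer: koi ram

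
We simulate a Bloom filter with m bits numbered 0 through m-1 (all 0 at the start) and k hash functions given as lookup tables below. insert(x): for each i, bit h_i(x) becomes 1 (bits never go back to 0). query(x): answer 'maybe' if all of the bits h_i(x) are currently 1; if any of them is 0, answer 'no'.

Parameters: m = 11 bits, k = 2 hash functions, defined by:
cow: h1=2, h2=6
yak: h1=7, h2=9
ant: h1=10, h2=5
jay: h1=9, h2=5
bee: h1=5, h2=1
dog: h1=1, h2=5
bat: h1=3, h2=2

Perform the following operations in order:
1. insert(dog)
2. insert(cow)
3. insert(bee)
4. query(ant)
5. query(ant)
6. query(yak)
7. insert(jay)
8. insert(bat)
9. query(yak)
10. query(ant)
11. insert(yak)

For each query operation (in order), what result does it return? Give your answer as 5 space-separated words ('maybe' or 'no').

Answer: no no no no no

Derivation:
Start: bits=00000000000
Op 1: insert dog -> sets bits 1 5 -> bits=01000100000
Op 2: insert cow -> sets bits 2 6 -> bits=01100110000
Op 3: insert bee -> sets bits 1 5 -> bits=01100110000
Op 4: query ant -> checks bit5=1, bit10=0 (has a 0) -> no
Op 5: query ant -> checks bit5=1, bit10=0 (has a 0) -> no
Op 6: query yak -> checks bit7=0, bit9=0 (has a 0) -> no
Op 7: insert jay -> sets bits 5 9 -> bits=01100110010
Op 8: insert bat -> sets bits 2 3 -> bits=01110110010
Op 9: query yak -> checks bit7=0, bit9=1 (has a 0) -> no
Op 10: query ant -> checks bit5=1, bit10=0 (has a 0) -> no
Op 11: insert yak -> sets bits 7 9 -> bits=01110111010
Query results in order: no no no no no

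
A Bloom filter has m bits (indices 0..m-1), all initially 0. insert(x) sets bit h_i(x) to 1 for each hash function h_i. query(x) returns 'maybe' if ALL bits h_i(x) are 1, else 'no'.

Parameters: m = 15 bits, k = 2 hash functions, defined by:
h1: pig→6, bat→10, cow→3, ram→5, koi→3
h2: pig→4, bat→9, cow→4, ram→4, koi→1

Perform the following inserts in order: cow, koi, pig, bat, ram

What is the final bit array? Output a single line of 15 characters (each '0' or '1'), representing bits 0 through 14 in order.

Start: bits=000000000000000
After insert 'cow': sets bits 3 4 -> bits=000110000000000
After insert 'koi': sets bits 1 3 -> bits=010110000000000
After insert 'pig': sets bits 4 6 -> bits=010110100000000
After insert 'bat': sets bits 9 10 -> bits=010110100110000
After insert 'ram': sets bits 4 5 -> bits=010111100110000

Answer: 010111100110000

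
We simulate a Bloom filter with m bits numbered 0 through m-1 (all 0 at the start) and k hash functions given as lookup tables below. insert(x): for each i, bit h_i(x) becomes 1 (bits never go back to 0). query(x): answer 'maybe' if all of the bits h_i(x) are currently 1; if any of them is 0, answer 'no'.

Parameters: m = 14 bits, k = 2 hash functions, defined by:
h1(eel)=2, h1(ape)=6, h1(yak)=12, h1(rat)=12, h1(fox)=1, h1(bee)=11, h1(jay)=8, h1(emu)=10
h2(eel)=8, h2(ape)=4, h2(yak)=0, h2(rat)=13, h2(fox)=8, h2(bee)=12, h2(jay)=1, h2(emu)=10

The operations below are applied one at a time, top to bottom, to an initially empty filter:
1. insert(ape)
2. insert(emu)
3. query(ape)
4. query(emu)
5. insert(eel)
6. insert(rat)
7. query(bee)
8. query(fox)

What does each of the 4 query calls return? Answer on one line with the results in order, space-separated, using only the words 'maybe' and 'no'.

Start: bits=00000000000000
Op 1: insert ape -> sets bits 4 6 -> bits=00001010000000
Op 2: insert emu -> sets bits 10 -> bits=00001010001000
Op 3: query ape -> checks bit4=1, bit6=1 (all 1) -> maybe
Op 4: query emu -> checks bit10=1 (all 1) -> maybe
Op 5: insert eel -> sets bits 2 8 -> bits=00101010101000
Op 6: insert rat -> sets bits 12 13 -> bits=00101010101011
Op 7: query bee -> checks bit11=0, bit12=1 (has a 0) -> no
Op 8: query fox -> checks bit1=0, bit8=1 (has a 0) -> no
Query results in order: maybe maybe no no

Answer: maybe maybe no no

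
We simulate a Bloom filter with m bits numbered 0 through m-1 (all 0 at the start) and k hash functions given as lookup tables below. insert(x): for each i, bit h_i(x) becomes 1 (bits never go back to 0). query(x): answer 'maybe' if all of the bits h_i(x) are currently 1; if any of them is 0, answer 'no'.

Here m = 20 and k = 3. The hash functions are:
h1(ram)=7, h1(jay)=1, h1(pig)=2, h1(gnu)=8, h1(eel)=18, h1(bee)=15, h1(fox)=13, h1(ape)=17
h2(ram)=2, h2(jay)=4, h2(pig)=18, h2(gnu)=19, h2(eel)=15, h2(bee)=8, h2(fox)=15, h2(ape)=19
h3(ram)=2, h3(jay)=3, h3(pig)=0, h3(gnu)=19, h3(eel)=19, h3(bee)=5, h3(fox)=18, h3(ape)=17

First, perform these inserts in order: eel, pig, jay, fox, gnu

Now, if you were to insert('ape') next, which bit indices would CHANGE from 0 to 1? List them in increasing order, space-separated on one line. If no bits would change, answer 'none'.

Answer: 17

Derivation:
Start: bits=00000000000000000000
After insert 'eel': sets bits 15 18 19 -> bits=00000000000000010011
After insert 'pig': sets bits 0 2 18 -> bits=10100000000000010011
After insert 'jay': sets bits 1 3 4 -> bits=11111000000000010011
After insert 'fox': sets bits 13 15 18 -> bits=11111000000001010011
After insert 'gnu': sets bits 8 19 -> bits=11111000100001010011
insert 'ape' would touch bits 17 19; currently bit17=0, bit19=1
Bits that are 0 among those (would change 0->1): 17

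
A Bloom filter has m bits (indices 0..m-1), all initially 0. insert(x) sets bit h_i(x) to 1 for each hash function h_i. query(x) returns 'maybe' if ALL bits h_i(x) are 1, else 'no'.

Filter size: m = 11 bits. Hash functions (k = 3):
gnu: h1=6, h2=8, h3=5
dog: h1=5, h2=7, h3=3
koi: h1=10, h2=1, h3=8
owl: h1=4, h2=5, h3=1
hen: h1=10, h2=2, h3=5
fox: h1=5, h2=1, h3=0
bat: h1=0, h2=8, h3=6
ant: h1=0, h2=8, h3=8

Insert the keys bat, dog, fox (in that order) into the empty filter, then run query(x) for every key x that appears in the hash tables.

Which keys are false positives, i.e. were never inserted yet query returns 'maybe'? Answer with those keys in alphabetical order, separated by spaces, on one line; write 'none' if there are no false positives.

Answer: ant gnu

Derivation:
Start: bits=00000000000
After insert 'bat': sets bits 0 6 8 -> bits=10000010100
After insert 'dog': sets bits 3 5 7 -> bits=10010111100
After insert 'fox': sets bits 0 1 5 -> bits=11010111100
Not inserted: ant gnu hen koi owl — query each against bits=11010111100:
query ant: checks bit0=1, bit8=1 (all 1) -> maybe => FALSE POSITIVE
query gnu: checks bit5=1, bit6=1, bit8=1 (all 1) -> maybe => FALSE POSITIVE
query hen: checks bit2=0, bit5=1, bit10=0 (has a 0) -> no => not a false positive
query koi: checks bit1=1, bit8=1, bit10=0 (has a 0) -> no => not a false positive
query owl: checks bit1=1, bit4=0, bit5=1 (has a 0) -> no => not a false positive
False positives (alphabetical): ant gnu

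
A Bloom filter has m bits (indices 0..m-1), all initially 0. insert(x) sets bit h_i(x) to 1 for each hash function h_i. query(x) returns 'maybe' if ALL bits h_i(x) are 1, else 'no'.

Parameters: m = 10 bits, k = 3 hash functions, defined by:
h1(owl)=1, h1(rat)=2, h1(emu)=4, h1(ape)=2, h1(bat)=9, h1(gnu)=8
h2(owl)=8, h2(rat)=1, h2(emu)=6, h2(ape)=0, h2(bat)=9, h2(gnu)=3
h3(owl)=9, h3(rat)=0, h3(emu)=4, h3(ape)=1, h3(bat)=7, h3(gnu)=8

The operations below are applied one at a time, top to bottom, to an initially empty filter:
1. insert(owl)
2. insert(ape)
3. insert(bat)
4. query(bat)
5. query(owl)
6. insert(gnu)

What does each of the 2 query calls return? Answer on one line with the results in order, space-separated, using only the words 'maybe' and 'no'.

Start: bits=0000000000
Op 1: insert owl -> sets bits 1 8 9 -> bits=0100000011
Op 2: insert ape -> sets bits 0 1 2 -> bits=1110000011
Op 3: insert bat -> sets bits 7 9 -> bits=1110000111
Op 4: query bat -> checks bit7=1, bit9=1 (all 1) -> maybe
Op 5: query owl -> checks bit1=1, bit8=1, bit9=1 (all 1) -> maybe
Op 6: insert gnu -> sets bits 3 8 -> bits=1111000111
Query results in order: maybe maybe

Answer: maybe maybe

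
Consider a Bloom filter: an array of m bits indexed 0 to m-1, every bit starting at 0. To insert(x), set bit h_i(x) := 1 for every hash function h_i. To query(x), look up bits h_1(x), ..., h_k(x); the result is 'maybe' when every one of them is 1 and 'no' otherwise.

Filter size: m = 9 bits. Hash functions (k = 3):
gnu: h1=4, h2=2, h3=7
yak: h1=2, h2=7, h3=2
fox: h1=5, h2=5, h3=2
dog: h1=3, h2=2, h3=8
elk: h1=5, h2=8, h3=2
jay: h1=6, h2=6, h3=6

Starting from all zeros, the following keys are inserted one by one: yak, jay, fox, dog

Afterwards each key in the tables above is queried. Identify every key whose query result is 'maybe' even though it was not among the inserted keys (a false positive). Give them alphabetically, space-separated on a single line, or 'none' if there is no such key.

Answer: elk

Derivation:
Start: bits=000000000
After insert 'yak': sets bits 2 7 -> bits=001000010
After insert 'jay': sets bits 6 -> bits=001000110
After insert 'fox': sets bits 2 5 -> bits=001001110
After insert 'dog': sets bits 2 3 8 -> bits=001101111
Not inserted: elk gnu — query each against bits=001101111:
query elk: checks bit2=1, bit5=1, bit8=1 (all 1) -> maybe => FALSE POSITIVE
query gnu: checks bit2=1, bit4=0, bit7=1 (has a 0) -> no => not a false positive
False positives (alphabetical): elk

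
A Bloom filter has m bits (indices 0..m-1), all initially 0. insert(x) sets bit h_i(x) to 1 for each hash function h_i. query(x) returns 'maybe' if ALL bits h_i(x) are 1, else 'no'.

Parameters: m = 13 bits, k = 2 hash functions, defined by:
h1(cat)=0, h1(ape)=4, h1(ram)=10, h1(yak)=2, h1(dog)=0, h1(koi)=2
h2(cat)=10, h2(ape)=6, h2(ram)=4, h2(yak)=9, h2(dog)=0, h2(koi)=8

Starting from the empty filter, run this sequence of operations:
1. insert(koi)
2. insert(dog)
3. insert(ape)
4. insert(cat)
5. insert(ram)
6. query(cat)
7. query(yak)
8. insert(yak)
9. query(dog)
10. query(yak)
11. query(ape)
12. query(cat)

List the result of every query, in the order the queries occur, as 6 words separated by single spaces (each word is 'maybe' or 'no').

Answer: maybe no maybe maybe maybe maybe

Derivation:
Start: bits=0000000000000
Op 1: insert koi -> sets bits 2 8 -> bits=0010000010000
Op 2: insert dog -> sets bits 0 -> bits=1010000010000
Op 3: insert ape -> sets bits 4 6 -> bits=1010101010000
Op 4: insert cat -> sets bits 0 10 -> bits=1010101010100
Op 5: insert ram -> sets bits 4 10 -> bits=1010101010100
Op 6: query cat -> checks bit0=1, bit10=1 (all 1) -> maybe
Op 7: query yak -> checks bit2=1, bit9=0 (has a 0) -> no
Op 8: insert yak -> sets bits 2 9 -> bits=1010101011100
Op 9: query dog -> checks bit0=1 (all 1) -> maybe
Op 10: query yak -> checks bit2=1, bit9=1 (all 1) -> maybe
Op 11: query ape -> checks bit4=1, bit6=1 (all 1) -> maybe
Op 12: query cat -> checks bit0=1, bit10=1 (all 1) -> maybe
Query results in order: maybe no maybe maybe maybe maybe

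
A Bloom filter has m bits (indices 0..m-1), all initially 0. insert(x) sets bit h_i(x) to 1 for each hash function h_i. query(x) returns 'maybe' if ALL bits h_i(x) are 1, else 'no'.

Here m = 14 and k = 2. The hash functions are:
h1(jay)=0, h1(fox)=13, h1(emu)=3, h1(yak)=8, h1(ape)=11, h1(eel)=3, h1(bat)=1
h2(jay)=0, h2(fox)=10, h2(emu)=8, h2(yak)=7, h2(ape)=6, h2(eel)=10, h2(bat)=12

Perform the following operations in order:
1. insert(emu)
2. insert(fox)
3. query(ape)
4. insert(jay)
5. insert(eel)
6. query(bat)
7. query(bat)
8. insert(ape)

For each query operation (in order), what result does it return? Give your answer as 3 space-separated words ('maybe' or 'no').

Start: bits=00000000000000
Op 1: insert emu -> sets bits 3 8 -> bits=00010000100000
Op 2: insert fox -> sets bits 10 13 -> bits=00010000101001
Op 3: query ape -> checks bit6=0, bit11=0 (has a 0) -> no
Op 4: insert jay -> sets bits 0 -> bits=10010000101001
Op 5: insert eel -> sets bits 3 10 -> bits=10010000101001
Op 6: query bat -> checks bit1=0, bit12=0 (has a 0) -> no
Op 7: query bat -> checks bit1=0, bit12=0 (has a 0) -> no
Op 8: insert ape -> sets bits 6 11 -> bits=10010010101101
Query results in order: no no no

Answer: no no no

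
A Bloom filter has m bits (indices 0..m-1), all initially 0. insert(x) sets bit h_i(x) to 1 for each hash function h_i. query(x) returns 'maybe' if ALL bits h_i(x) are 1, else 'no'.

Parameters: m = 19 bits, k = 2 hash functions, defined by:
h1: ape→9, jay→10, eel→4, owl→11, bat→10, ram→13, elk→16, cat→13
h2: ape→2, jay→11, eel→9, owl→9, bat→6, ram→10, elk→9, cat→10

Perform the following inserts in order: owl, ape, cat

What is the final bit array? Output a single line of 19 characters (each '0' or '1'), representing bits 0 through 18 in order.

Start: bits=0000000000000000000
After insert 'owl': sets bits 9 11 -> bits=0000000001010000000
After insert 'ape': sets bits 2 9 -> bits=0010000001010000000
After insert 'cat': sets bits 10 13 -> bits=0010000001110100000

Answer: 0010000001110100000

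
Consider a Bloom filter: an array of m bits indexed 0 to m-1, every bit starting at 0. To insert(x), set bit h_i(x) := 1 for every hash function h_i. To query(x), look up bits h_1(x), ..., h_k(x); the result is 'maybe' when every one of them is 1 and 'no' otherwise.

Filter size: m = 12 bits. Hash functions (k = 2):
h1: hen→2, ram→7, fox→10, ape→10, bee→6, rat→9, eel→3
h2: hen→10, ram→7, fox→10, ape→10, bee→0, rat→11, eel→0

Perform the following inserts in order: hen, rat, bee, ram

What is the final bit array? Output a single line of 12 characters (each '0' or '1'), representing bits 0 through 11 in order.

Start: bits=000000000000
After insert 'hen': sets bits 2 10 -> bits=001000000010
After insert 'rat': sets bits 9 11 -> bits=001000000111
After insert 'bee': sets bits 0 6 -> bits=101000100111
After insert 'ram': sets bits 7 -> bits=101000110111

Answer: 101000110111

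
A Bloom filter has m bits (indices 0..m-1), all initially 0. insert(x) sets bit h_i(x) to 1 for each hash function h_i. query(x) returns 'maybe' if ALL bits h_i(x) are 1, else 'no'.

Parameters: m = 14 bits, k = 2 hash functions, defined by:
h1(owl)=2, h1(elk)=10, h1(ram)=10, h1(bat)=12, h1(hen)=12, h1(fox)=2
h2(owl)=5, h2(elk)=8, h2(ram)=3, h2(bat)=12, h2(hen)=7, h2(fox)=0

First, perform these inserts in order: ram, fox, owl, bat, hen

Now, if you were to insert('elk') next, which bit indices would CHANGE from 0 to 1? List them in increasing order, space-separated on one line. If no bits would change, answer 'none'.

Answer: 8

Derivation:
Start: bits=00000000000000
After insert 'ram': sets bits 3 10 -> bits=00010000001000
After insert 'fox': sets bits 0 2 -> bits=10110000001000
After insert 'owl': sets bits 2 5 -> bits=10110100001000
After insert 'bat': sets bits 12 -> bits=10110100001010
After insert 'hen': sets bits 7 12 -> bits=10110101001010
insert 'elk' would touch bits 8 10; currently bit8=0, bit10=1
Bits that are 0 among those (would change 0->1): 8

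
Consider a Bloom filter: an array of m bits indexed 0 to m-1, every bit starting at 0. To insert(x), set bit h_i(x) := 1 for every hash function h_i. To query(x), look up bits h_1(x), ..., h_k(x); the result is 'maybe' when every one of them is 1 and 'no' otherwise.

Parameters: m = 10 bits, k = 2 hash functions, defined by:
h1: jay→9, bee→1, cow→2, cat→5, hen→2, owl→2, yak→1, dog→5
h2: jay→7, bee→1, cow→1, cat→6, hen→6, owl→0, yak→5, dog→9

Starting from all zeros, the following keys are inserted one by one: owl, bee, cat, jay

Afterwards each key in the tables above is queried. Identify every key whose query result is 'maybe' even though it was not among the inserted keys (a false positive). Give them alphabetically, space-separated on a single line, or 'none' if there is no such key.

Start: bits=0000000000
After insert 'owl': sets bits 0 2 -> bits=1010000000
After insert 'bee': sets bits 1 -> bits=1110000000
After insert 'cat': sets bits 5 6 -> bits=1110011000
After insert 'jay': sets bits 7 9 -> bits=1110011101
Not inserted: cow dog hen yak — query each against bits=1110011101:
query cow: checks bit1=1, bit2=1 (all 1) -> maybe => FALSE POSITIVE
query dog: checks bit5=1, bit9=1 (all 1) -> maybe => FALSE POSITIVE
query hen: checks bit2=1, bit6=1 (all 1) -> maybe => FALSE POSITIVE
query yak: checks bit1=1, bit5=1 (all 1) -> maybe => FALSE POSITIVE
False positives (alphabetical): cow dog hen yak

Answer: cow dog hen yak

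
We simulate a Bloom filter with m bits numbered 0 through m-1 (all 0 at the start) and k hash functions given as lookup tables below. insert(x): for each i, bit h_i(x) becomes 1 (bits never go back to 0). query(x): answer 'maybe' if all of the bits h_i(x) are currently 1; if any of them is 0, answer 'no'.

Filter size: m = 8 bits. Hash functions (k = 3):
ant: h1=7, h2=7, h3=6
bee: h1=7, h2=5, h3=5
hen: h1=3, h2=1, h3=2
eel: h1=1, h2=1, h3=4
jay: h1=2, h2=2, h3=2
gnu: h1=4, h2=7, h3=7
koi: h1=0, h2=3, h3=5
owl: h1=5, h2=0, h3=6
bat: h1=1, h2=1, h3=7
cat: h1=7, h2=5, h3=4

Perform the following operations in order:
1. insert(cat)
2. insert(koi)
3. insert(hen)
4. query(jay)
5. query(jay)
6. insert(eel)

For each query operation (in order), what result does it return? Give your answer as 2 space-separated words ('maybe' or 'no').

Answer: maybe maybe

Derivation:
Start: bits=00000000
Op 1: insert cat -> sets bits 4 5 7 -> bits=00001101
Op 2: insert koi -> sets bits 0 3 5 -> bits=10011101
Op 3: insert hen -> sets bits 1 2 3 -> bits=11111101
Op 4: query jay -> checks bit2=1 (all 1) -> maybe
Op 5: query jay -> checks bit2=1 (all 1) -> maybe
Op 6: insert eel -> sets bits 1 4 -> bits=11111101
Query results in order: maybe maybe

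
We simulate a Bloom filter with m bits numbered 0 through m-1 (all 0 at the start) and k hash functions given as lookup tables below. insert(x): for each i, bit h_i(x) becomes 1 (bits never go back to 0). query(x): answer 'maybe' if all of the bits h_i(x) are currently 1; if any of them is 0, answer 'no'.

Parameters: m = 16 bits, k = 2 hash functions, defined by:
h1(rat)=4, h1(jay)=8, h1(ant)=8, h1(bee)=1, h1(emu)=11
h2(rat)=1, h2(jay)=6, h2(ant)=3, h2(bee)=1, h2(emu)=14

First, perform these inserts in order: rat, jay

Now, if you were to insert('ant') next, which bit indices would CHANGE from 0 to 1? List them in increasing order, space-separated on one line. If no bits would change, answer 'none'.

Start: bits=0000000000000000
After insert 'rat': sets bits 1 4 -> bits=0100100000000000
After insert 'jay': sets bits 6 8 -> bits=0100101010000000
insert 'ant' would touch bits 3 8; currently bit3=0, bit8=1
Bits that are 0 among those (would change 0->1): 3

Answer: 3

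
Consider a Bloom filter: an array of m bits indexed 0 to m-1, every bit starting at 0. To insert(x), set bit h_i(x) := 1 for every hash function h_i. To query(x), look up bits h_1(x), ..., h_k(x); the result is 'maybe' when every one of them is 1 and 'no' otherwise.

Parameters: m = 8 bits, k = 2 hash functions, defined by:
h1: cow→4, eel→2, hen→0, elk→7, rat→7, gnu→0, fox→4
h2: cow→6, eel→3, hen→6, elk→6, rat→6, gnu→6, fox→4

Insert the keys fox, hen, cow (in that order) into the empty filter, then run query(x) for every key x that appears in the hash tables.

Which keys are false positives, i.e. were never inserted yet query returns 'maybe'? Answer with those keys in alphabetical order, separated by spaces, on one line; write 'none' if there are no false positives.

Answer: gnu

Derivation:
Start: bits=00000000
After insert 'fox': sets bits 4 -> bits=00001000
After insert 'hen': sets bits 0 6 -> bits=10001010
After insert 'cow': sets bits 4 6 -> bits=10001010
Not inserted: eel elk gnu rat — query each against bits=10001010:
query eel: checks bit2=0, bit3=0 (has a 0) -> no => not a false positive
query elk: checks bit6=1, bit7=0 (has a 0) -> no => not a false positive
query gnu: checks bit0=1, bit6=1 (all 1) -> maybe => FALSE POSITIVE
query rat: checks bit6=1, bit7=0 (has a 0) -> no => not a false positive
False positives (alphabetical): gnu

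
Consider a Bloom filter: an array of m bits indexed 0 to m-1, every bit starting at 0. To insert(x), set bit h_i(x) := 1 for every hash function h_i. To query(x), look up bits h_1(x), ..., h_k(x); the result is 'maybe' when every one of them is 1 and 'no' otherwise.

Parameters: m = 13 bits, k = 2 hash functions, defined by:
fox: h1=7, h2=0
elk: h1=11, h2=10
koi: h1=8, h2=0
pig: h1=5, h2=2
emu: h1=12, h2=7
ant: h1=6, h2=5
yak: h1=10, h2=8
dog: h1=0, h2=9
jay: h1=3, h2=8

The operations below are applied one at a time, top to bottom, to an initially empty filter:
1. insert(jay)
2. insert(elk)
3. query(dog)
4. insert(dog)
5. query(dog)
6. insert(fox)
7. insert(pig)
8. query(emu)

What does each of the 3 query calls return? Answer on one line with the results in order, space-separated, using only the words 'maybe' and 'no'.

Start: bits=0000000000000
Op 1: insert jay -> sets bits 3 8 -> bits=0001000010000
Op 2: insert elk -> sets bits 10 11 -> bits=0001000010110
Op 3: query dog -> checks bit0=0, bit9=0 (has a 0) -> no
Op 4: insert dog -> sets bits 0 9 -> bits=1001000011110
Op 5: query dog -> checks bit0=1, bit9=1 (all 1) -> maybe
Op 6: insert fox -> sets bits 0 7 -> bits=1001000111110
Op 7: insert pig -> sets bits 2 5 -> bits=1011010111110
Op 8: query emu -> checks bit7=1, bit12=0 (has a 0) -> no
Query results in order: no maybe no

Answer: no maybe no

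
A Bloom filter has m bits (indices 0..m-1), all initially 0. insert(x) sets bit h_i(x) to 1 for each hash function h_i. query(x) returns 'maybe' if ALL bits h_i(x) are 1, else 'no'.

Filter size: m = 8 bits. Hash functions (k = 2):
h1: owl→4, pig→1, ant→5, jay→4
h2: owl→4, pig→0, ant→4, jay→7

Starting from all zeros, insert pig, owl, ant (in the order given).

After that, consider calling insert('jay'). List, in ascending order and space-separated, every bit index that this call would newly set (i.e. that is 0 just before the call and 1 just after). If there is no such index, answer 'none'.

Start: bits=00000000
After insert 'pig': sets bits 0 1 -> bits=11000000
After insert 'owl': sets bits 4 -> bits=11001000
After insert 'ant': sets bits 4 5 -> bits=11001100
insert 'jay' would touch bits 4 7; currently bit4=1, bit7=0
Bits that are 0 among those (would change 0->1): 7

Answer: 7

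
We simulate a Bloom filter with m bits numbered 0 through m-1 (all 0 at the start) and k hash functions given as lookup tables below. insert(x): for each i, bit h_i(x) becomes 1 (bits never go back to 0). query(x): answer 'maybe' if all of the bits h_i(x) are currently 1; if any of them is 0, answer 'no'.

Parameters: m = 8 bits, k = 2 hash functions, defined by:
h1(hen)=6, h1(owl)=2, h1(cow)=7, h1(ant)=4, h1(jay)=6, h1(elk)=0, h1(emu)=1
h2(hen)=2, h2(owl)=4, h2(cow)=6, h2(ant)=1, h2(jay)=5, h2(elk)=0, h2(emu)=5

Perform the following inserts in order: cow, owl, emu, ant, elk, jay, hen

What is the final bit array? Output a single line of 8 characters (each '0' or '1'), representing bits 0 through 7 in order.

Answer: 11101111

Derivation:
Start: bits=00000000
After insert 'cow': sets bits 6 7 -> bits=00000011
After insert 'owl': sets bits 2 4 -> bits=00101011
After insert 'emu': sets bits 1 5 -> bits=01101111
After insert 'ant': sets bits 1 4 -> bits=01101111
After insert 'elk': sets bits 0 -> bits=11101111
After insert 'jay': sets bits 5 6 -> bits=11101111
After insert 'hen': sets bits 2 6 -> bits=11101111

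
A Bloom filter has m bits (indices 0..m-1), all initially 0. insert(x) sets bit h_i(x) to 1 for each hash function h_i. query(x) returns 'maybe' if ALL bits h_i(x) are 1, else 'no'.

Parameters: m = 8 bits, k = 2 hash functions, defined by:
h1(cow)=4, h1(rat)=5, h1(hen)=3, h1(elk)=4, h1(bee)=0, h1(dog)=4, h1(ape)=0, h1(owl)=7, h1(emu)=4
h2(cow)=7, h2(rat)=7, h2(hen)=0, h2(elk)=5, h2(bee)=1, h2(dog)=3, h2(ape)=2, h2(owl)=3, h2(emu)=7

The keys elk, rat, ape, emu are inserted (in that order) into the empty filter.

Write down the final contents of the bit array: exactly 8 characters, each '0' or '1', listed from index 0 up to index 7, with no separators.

Start: bits=00000000
After insert 'elk': sets bits 4 5 -> bits=00001100
After insert 'rat': sets bits 5 7 -> bits=00001101
After insert 'ape': sets bits 0 2 -> bits=10101101
After insert 'emu': sets bits 4 7 -> bits=10101101

Answer: 10101101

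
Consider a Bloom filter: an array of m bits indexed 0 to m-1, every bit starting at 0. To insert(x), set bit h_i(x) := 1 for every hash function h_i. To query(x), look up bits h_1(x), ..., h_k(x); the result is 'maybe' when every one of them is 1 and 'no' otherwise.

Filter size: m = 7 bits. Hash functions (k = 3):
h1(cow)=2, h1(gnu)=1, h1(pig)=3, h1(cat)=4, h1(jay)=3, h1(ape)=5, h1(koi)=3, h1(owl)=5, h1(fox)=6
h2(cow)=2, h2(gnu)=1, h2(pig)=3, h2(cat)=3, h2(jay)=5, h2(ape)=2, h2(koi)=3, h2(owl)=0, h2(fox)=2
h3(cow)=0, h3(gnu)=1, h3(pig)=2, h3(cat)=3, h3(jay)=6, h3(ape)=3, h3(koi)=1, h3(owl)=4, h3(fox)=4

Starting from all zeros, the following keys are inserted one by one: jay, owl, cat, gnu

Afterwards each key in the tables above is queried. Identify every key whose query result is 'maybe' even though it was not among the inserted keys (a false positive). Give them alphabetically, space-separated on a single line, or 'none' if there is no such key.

Start: bits=0000000
After insert 'jay': sets bits 3 5 6 -> bits=0001011
After insert 'owl': sets bits 0 4 5 -> bits=1001111
After insert 'cat': sets bits 3 4 -> bits=1001111
After insert 'gnu': sets bits 1 -> bits=1101111
Not inserted: ape cow fox koi pig — query each against bits=1101111:
query ape: checks bit2=0, bit3=1, bit5=1 (has a 0) -> no => not a false positive
query cow: checks bit0=1, bit2=0 (has a 0) -> no => not a false positive
query fox: checks bit2=0, bit4=1, bit6=1 (has a 0) -> no => not a false positive
query koi: checks bit1=1, bit3=1 (all 1) -> maybe => FALSE POSITIVE
query pig: checks bit2=0, bit3=1 (has a 0) -> no => not a false positive
False positives (alphabetical): koi

Answer: koi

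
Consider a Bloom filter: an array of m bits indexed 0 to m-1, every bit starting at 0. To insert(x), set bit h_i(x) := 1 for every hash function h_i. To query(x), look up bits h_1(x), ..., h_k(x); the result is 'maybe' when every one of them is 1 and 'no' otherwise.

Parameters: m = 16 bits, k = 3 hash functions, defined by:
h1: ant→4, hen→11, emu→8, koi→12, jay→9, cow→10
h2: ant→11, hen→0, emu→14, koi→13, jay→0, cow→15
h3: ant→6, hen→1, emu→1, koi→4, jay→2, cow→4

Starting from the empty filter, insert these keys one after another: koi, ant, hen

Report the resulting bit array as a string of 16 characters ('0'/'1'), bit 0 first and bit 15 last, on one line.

Start: bits=0000000000000000
After insert 'koi': sets bits 4 12 13 -> bits=0000100000001100
After insert 'ant': sets bits 4 6 11 -> bits=0000101000011100
After insert 'hen': sets bits 0 1 11 -> bits=1100101000011100

Answer: 1100101000011100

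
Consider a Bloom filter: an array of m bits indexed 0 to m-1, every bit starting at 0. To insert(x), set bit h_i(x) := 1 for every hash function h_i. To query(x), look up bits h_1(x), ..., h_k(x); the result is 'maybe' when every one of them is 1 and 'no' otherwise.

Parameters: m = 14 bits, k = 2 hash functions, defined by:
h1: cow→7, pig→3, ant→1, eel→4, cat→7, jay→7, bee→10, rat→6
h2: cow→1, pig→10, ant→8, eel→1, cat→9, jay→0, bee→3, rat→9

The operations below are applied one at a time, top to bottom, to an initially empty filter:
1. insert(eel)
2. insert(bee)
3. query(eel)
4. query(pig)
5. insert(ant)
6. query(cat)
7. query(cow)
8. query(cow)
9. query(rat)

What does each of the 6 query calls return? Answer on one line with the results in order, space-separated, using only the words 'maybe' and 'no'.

Start: bits=00000000000000
Op 1: insert eel -> sets bits 1 4 -> bits=01001000000000
Op 2: insert bee -> sets bits 3 10 -> bits=01011000001000
Op 3: query eel -> checks bit1=1, bit4=1 (all 1) -> maybe
Op 4: query pig -> checks bit3=1, bit10=1 (all 1) -> maybe
Op 5: insert ant -> sets bits 1 8 -> bits=01011000101000
Op 6: query cat -> checks bit7=0, bit9=0 (has a 0) -> no
Op 7: query cow -> checks bit1=1, bit7=0 (has a 0) -> no
Op 8: query cow -> checks bit1=1, bit7=0 (has a 0) -> no
Op 9: query rat -> checks bit6=0, bit9=0 (has a 0) -> no
Query results in order: maybe maybe no no no no

Answer: maybe maybe no no no no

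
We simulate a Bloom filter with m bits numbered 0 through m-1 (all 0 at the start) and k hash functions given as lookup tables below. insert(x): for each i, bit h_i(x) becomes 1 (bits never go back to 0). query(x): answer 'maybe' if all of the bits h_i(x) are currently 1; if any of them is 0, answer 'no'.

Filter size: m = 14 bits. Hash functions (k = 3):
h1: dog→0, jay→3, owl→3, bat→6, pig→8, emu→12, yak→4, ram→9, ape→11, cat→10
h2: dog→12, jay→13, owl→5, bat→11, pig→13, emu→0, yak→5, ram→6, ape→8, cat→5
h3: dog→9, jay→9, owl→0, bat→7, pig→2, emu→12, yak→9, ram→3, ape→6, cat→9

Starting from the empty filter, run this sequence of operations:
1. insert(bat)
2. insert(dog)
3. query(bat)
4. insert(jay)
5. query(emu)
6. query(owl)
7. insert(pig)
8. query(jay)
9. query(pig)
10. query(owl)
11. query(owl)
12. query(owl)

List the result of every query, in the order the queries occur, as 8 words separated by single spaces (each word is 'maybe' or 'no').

Answer: maybe maybe no maybe maybe no no no

Derivation:
Start: bits=00000000000000
Op 1: insert bat -> sets bits 6 7 11 -> bits=00000011000100
Op 2: insert dog -> sets bits 0 9 12 -> bits=10000011010110
Op 3: query bat -> checks bit6=1, bit7=1, bit11=1 (all 1) -> maybe
Op 4: insert jay -> sets bits 3 9 13 -> bits=10010011010111
Op 5: query emu -> checks bit0=1, bit12=1 (all 1) -> maybe
Op 6: query owl -> checks bit0=1, bit3=1, bit5=0 (has a 0) -> no
Op 7: insert pig -> sets bits 2 8 13 -> bits=10110011110111
Op 8: query jay -> checks bit3=1, bit9=1, bit13=1 (all 1) -> maybe
Op 9: query pig -> checks bit2=1, bit8=1, bit13=1 (all 1) -> maybe
Op 10: query owl -> checks bit0=1, bit3=1, bit5=0 (has a 0) -> no
Op 11: query owl -> checks bit0=1, bit3=1, bit5=0 (has a 0) -> no
Op 12: query owl -> checks bit0=1, bit3=1, bit5=0 (has a 0) -> no
Query results in order: maybe maybe no maybe maybe no no no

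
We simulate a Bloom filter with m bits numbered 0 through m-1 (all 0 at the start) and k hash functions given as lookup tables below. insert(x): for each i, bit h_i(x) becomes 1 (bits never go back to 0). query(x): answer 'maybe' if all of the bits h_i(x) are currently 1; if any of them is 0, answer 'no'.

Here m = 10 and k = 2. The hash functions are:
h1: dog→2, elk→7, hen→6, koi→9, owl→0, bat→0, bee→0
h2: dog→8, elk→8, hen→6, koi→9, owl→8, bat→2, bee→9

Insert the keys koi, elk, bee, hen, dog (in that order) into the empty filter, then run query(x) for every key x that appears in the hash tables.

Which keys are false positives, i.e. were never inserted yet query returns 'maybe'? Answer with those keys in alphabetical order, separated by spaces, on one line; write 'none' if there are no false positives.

Answer: bat owl

Derivation:
Start: bits=0000000000
After insert 'koi': sets bits 9 -> bits=0000000001
After insert 'elk': sets bits 7 8 -> bits=0000000111
After insert 'bee': sets bits 0 9 -> bits=1000000111
After insert 'hen': sets bits 6 -> bits=1000001111
After insert 'dog': sets bits 2 8 -> bits=1010001111
Not inserted: bat owl — query each against bits=1010001111:
query bat: checks bit0=1, bit2=1 (all 1) -> maybe => FALSE POSITIVE
query owl: checks bit0=1, bit8=1 (all 1) -> maybe => FALSE POSITIVE
False positives (alphabetical): bat owl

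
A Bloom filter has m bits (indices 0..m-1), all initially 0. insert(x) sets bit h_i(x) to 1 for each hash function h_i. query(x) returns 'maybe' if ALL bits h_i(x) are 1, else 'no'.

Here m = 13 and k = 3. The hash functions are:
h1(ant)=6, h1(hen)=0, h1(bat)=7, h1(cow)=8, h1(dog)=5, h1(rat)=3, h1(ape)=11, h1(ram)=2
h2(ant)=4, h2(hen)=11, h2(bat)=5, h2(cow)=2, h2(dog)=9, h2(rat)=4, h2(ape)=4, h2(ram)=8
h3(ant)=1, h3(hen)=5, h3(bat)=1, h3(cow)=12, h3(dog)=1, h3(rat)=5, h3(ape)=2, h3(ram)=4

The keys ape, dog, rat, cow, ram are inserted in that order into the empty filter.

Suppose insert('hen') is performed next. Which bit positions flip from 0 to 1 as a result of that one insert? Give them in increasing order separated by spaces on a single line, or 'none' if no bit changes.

Start: bits=0000000000000
After insert 'ape': sets bits 2 4 11 -> bits=0010100000010
After insert 'dog': sets bits 1 5 9 -> bits=0110110001010
After insert 'rat': sets bits 3 4 5 -> bits=0111110001010
After insert 'cow': sets bits 2 8 12 -> bits=0111110011011
After insert 'ram': sets bits 2 4 8 -> bits=0111110011011
insert 'hen' would touch bits 0 5 11; currently bit0=0, bit5=1, bit11=1
Bits that are 0 among those (would change 0->1): 0

Answer: 0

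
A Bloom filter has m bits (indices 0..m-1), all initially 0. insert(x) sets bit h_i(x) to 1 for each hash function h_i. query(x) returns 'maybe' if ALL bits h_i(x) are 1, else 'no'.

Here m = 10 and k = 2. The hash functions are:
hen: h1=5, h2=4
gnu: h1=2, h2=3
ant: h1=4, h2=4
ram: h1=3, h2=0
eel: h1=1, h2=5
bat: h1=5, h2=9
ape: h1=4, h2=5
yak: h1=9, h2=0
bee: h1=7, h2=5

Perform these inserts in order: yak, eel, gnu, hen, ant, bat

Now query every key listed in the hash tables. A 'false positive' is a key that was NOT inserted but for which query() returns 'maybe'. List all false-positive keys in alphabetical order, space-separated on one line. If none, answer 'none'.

Start: bits=0000000000
After insert 'yak': sets bits 0 9 -> bits=1000000001
After insert 'eel': sets bits 1 5 -> bits=1100010001
After insert 'gnu': sets bits 2 3 -> bits=1111010001
After insert 'hen': sets bits 4 5 -> bits=1111110001
After insert 'ant': sets bits 4 -> bits=1111110001
After insert 'bat': sets bits 5 9 -> bits=1111110001
Not inserted: ape bee ram — query each against bits=1111110001:
query ape: checks bit4=1, bit5=1 (all 1) -> maybe => FALSE POSITIVE
query bee: checks bit5=1, bit7=0 (has a 0) -> no => not a false positive
query ram: checks bit0=1, bit3=1 (all 1) -> maybe => FALSE POSITIVE
False positives (alphabetical): ape ram

Answer: ape ram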